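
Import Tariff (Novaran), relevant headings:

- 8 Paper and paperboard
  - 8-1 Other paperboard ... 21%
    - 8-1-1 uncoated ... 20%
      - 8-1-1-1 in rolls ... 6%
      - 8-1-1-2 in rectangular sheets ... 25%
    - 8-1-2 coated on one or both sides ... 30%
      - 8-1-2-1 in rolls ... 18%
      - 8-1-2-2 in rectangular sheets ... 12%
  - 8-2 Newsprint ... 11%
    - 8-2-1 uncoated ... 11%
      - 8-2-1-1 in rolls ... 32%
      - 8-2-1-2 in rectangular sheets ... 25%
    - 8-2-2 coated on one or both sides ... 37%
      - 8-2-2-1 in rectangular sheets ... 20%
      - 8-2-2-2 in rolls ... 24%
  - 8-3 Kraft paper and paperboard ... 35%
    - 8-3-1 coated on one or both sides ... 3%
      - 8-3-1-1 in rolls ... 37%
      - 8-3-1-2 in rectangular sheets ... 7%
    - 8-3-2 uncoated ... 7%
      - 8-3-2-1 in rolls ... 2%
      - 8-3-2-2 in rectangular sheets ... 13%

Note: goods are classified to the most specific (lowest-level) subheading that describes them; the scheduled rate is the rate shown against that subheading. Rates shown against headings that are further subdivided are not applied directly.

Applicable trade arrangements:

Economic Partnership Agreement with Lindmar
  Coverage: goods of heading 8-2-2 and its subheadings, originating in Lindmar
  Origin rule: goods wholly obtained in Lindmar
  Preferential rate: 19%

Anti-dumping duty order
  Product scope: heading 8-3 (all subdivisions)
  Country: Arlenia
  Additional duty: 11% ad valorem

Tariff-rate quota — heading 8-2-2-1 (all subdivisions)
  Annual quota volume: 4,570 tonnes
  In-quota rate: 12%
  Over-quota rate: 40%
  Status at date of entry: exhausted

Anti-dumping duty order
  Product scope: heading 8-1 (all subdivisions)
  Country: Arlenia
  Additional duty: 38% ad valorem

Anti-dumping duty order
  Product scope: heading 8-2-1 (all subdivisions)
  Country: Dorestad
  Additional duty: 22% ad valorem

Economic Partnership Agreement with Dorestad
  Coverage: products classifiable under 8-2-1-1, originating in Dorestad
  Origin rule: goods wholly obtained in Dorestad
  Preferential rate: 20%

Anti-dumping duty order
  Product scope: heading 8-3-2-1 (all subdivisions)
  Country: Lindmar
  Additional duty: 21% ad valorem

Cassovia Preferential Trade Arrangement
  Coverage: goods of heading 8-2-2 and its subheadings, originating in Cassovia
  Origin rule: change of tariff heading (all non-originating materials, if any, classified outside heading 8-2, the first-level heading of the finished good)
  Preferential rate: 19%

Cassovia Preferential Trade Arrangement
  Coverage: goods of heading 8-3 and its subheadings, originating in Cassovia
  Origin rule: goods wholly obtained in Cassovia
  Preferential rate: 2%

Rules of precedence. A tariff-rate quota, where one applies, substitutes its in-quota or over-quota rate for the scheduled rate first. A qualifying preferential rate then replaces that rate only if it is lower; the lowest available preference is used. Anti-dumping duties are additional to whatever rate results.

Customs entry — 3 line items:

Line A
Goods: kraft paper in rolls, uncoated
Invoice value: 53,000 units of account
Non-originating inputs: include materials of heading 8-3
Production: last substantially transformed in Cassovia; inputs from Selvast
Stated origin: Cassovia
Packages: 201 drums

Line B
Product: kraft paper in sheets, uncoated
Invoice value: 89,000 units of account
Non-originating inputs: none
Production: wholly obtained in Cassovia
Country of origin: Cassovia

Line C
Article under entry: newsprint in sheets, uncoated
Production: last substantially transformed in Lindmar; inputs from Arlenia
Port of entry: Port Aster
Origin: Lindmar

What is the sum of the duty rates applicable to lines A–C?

Line A: kraft paper → 8-3; uncoated → 8-3-2; in rolls → 8-3-2-1. Scheduled 2%. Cassovia agreement on 8-2-2: 8-3-2-1 not covered; Cassovia agreement on 8-3: not wholly obtained. → 2%.
Line B: kraft paper → 8-3; uncoated → 8-3-2; in sheets → 8-3-2-2. Scheduled 13%. Cassovia agreement on 8-2-2: 8-3-2-2 not covered; Cassovia agreement on 8-3: wholly obtained → 2% available; preferential 2%. → 2%.
Line C: newsprint → 8-2; uncoated → 8-2-1; in sheets → 8-2-1-2. Scheduled 25%. Lindmar agreement on 8-2-2: 8-2-1-2 not covered. → 25%.
Sum: 2% + 2% + 25% = 29%.

29%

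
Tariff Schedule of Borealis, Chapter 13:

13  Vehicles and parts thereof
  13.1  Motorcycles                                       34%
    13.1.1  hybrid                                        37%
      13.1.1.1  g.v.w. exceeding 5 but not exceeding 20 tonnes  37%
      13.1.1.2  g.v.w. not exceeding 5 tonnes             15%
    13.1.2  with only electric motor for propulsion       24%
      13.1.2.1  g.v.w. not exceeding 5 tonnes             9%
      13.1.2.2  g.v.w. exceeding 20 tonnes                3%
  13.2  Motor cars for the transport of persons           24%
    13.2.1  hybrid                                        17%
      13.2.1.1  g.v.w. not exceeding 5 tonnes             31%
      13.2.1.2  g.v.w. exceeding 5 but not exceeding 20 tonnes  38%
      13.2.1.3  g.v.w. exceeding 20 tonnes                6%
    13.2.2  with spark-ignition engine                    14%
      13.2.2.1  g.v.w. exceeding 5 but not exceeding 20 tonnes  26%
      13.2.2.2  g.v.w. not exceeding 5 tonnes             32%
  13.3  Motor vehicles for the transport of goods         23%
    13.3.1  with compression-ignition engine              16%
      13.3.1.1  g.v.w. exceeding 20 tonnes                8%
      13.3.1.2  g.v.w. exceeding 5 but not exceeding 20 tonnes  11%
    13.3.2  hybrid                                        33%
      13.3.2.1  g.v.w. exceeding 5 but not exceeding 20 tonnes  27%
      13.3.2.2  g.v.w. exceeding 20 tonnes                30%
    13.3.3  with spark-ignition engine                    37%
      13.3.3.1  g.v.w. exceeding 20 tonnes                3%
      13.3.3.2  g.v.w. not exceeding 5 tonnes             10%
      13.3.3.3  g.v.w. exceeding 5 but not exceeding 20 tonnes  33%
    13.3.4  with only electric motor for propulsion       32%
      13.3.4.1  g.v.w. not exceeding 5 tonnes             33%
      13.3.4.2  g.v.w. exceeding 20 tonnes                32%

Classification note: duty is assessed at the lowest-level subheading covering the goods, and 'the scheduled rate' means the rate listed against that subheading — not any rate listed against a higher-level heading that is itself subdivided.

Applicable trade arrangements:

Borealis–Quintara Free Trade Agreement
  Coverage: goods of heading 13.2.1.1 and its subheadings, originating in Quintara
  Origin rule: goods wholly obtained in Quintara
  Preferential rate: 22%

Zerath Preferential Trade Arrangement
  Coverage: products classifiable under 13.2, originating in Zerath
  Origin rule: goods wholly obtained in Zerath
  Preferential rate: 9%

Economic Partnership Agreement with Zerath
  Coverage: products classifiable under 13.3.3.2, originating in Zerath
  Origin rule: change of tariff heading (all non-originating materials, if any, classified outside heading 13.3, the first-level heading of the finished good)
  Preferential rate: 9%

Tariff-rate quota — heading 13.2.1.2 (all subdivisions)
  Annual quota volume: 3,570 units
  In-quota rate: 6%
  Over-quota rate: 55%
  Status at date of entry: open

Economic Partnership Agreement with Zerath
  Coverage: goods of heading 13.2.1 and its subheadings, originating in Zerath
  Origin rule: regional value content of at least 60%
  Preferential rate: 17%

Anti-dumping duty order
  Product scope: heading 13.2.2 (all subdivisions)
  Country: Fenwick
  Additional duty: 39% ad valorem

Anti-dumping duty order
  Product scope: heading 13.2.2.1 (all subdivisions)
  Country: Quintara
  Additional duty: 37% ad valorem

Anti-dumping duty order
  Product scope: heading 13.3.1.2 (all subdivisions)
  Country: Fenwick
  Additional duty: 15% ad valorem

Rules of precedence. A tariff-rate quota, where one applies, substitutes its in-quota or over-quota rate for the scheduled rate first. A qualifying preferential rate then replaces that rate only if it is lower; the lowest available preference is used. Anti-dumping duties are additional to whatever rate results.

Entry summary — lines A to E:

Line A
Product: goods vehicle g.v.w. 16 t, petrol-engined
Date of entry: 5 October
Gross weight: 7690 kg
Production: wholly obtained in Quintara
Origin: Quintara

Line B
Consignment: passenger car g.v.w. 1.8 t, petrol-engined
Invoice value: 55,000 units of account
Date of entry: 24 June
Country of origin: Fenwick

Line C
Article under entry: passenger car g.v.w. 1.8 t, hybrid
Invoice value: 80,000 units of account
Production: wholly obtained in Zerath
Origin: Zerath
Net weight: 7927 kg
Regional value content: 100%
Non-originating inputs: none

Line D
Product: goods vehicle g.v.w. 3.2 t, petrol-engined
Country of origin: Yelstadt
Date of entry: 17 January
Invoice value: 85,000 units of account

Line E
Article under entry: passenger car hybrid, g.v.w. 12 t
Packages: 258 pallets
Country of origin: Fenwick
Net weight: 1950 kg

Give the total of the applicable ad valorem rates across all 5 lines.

129%

Line A: goods vehicle → 13.3; petrol-engined → 13.3.3; g.v.w. 16 t → 13.3.3.3. Scheduled 33%. Quintara agreement on 13.2.1.1: 13.3.3.3 not covered. → 33%.
Line B: passenger car → 13.2; petrol-engined → 13.2.2; g.v.w. 1.8 t → 13.2.2.2. Scheduled 32%. anti-dumping (Fenwick, 13.2.2): +39%; total 32% + 39% = 71%. → 71%.
Line C: passenger car → 13.2; hybrid → 13.2.1; g.v.w. 1.8 t → 13.2.1.1. Scheduled 31%. Zerath agreement on 13.2: wholly obtained → 9% available; Zerath agreement on 13.3.3.2: 13.2.1.1 not covered; Zerath agreement on 13.2.1: RVC ≥ 60% → 17% available; preferential 9%. → 9%.
Line D: goods vehicle → 13.3; petrol-engined → 13.3.3; g.v.w. 3.2 t → 13.3.3.2. Scheduled 10%. No special measure applies. → 10%.
Line E: passenger car → 13.2; hybrid → 13.2.1; g.v.w. 12 t → 13.2.1.2. Scheduled 38%. quota on 13.2.1.2 open → in-quota 6%. → 6%.
Sum: 33% + 71% + 9% + 10% + 6% = 129%.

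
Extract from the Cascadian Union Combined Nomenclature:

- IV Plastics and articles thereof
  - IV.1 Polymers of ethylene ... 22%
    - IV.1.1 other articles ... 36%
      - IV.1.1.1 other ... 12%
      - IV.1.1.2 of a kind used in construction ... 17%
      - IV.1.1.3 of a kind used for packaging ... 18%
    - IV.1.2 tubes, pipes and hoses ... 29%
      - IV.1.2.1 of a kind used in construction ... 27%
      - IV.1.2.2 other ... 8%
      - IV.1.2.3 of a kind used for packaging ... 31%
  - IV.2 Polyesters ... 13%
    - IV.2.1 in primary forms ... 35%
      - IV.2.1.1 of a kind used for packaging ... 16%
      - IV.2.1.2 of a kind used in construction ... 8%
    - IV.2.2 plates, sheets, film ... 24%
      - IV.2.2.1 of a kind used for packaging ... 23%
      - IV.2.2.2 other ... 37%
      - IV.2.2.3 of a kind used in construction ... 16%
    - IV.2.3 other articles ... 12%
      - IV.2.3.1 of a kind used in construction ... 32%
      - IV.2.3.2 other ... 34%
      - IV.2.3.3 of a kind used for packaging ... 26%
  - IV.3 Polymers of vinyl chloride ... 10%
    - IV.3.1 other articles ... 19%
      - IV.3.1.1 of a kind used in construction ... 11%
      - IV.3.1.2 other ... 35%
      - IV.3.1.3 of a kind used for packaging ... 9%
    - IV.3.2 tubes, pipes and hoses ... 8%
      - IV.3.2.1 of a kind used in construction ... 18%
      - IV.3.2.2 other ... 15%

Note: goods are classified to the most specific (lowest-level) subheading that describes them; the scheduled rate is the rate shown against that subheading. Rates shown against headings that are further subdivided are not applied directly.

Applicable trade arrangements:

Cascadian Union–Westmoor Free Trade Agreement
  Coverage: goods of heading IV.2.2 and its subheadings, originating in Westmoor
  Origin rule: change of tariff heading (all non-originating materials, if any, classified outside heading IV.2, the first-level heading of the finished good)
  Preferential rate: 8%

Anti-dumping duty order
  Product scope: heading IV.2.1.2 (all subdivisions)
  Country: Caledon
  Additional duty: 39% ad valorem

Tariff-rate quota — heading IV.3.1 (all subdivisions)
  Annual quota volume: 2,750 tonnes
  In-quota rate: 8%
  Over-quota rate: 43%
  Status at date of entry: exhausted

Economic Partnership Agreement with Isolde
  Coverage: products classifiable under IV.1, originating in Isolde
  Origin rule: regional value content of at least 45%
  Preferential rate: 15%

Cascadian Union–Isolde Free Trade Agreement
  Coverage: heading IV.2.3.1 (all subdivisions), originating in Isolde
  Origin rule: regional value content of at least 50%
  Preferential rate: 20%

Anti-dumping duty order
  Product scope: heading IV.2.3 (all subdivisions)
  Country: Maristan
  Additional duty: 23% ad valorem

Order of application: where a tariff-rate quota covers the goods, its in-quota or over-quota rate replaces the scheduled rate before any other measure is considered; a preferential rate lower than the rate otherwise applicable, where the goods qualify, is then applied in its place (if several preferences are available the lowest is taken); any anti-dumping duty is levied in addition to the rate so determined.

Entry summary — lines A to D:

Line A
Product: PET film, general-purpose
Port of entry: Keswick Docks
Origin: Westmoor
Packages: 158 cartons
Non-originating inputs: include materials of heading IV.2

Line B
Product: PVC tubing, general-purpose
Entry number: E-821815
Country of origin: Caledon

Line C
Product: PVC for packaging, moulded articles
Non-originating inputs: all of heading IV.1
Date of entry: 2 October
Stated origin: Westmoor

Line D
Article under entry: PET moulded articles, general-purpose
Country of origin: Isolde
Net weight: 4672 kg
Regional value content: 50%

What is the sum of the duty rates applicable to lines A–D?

129%

Line A: PET → IV.2; film → IV.2.2; general-purpose → IV.2.2.2. Scheduled 37%. Westmoor agreement on IV.2.2: CTH not met. → 37%.
Line B: PVC → IV.3; tubing → IV.3.2; general-purpose → IV.3.2.2. Scheduled 15%. No special measure applies. → 15%.
Line C: PVC → IV.3; moulded articles → IV.3.1; for packaging → IV.3.1.3. Scheduled 9%. quota on IV.3.1 exhausted → over-quota 43%; Westmoor agreement on IV.2.2: IV.3.1.3 not covered. → 43%.
Line D: PET → IV.2; moulded articles → IV.2.3; general-purpose → IV.2.3.2. Scheduled 34%. Isolde agreement on IV.1: IV.2.3.2 not covered; Isolde agreement on IV.2.3.1: IV.2.3.2 not covered. → 34%.
Sum: 37% + 15% + 43% + 34% = 129%.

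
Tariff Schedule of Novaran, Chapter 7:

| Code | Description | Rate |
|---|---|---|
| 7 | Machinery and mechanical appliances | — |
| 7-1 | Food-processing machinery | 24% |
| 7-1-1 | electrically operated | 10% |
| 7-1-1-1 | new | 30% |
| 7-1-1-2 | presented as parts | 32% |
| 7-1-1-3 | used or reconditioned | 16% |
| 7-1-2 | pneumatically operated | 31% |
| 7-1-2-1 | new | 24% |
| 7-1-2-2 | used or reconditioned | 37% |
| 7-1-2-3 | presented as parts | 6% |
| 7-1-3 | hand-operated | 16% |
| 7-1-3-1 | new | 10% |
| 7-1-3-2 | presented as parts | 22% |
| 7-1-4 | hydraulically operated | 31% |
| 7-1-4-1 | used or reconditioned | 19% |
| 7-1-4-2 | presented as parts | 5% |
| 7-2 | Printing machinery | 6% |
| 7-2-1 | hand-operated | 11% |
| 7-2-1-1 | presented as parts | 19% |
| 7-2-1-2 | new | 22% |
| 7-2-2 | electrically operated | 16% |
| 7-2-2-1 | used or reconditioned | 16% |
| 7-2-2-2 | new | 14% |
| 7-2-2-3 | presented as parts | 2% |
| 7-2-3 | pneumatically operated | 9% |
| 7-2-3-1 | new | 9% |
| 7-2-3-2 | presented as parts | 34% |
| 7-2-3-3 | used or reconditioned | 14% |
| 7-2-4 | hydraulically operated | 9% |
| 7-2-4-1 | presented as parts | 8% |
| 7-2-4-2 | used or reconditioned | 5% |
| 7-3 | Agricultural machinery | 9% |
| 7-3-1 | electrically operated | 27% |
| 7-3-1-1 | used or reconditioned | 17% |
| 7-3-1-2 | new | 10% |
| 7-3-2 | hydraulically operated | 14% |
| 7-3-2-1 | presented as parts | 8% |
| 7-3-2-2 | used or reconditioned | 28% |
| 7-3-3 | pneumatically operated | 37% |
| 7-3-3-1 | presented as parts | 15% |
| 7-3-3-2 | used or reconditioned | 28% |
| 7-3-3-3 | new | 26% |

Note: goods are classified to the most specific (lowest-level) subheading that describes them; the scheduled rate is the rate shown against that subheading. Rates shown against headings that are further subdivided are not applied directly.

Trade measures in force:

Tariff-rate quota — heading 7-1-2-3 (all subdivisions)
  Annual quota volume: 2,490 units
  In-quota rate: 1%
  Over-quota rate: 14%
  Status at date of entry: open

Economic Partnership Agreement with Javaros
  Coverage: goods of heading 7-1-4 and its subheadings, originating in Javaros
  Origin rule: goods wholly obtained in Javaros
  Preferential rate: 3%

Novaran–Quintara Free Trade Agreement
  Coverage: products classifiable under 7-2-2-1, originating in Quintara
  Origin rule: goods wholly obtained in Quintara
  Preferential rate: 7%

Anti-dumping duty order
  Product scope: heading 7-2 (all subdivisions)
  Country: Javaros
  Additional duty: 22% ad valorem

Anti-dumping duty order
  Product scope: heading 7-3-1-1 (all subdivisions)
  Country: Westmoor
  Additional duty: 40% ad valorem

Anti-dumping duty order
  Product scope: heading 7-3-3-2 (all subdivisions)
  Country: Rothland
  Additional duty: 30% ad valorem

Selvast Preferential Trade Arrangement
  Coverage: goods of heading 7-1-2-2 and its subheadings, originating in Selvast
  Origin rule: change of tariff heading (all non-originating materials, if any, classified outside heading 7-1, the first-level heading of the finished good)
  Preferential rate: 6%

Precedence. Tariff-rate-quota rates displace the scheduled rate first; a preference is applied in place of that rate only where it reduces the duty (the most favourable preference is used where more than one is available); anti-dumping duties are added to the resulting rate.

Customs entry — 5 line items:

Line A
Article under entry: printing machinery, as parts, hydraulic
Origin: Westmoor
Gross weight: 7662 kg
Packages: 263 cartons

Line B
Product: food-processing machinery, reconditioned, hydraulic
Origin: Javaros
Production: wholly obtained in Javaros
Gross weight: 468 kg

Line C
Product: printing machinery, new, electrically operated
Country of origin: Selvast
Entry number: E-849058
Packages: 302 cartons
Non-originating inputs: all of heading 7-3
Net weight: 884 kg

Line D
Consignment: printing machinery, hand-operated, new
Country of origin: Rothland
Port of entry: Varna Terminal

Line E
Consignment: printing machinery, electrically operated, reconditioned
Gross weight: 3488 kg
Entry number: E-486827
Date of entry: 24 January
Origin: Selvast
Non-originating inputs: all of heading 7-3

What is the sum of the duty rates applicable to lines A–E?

63%

Line A: printing → 7-2; hydraulic → 7-2-4; as parts → 7-2-4-1. Scheduled 8%. No special measure applies. → 8%.
Line B: food-processing → 7-1; hydraulic → 7-1-4; reconditioned → 7-1-4-1. Scheduled 19%. Javaros agreement on 7-1-4: wholly obtained → 3% available; preferential 3%. → 3%.
Line C: printing → 7-2; electrically operated → 7-2-2; new → 7-2-2-2. Scheduled 14%. Selvast agreement on 7-1-2-2: 7-2-2-2 not covered. → 14%.
Line D: printing → 7-2; hand-operated → 7-2-1; new → 7-2-1-2. Scheduled 22%. No special measure applies. → 22%.
Line E: printing → 7-2; electrically operated → 7-2-2; reconditioned → 7-2-2-1. Scheduled 16%. Selvast agreement on 7-1-2-2: 7-2-2-1 not covered. → 16%.
Sum: 8% + 3% + 14% + 22% + 16% = 63%.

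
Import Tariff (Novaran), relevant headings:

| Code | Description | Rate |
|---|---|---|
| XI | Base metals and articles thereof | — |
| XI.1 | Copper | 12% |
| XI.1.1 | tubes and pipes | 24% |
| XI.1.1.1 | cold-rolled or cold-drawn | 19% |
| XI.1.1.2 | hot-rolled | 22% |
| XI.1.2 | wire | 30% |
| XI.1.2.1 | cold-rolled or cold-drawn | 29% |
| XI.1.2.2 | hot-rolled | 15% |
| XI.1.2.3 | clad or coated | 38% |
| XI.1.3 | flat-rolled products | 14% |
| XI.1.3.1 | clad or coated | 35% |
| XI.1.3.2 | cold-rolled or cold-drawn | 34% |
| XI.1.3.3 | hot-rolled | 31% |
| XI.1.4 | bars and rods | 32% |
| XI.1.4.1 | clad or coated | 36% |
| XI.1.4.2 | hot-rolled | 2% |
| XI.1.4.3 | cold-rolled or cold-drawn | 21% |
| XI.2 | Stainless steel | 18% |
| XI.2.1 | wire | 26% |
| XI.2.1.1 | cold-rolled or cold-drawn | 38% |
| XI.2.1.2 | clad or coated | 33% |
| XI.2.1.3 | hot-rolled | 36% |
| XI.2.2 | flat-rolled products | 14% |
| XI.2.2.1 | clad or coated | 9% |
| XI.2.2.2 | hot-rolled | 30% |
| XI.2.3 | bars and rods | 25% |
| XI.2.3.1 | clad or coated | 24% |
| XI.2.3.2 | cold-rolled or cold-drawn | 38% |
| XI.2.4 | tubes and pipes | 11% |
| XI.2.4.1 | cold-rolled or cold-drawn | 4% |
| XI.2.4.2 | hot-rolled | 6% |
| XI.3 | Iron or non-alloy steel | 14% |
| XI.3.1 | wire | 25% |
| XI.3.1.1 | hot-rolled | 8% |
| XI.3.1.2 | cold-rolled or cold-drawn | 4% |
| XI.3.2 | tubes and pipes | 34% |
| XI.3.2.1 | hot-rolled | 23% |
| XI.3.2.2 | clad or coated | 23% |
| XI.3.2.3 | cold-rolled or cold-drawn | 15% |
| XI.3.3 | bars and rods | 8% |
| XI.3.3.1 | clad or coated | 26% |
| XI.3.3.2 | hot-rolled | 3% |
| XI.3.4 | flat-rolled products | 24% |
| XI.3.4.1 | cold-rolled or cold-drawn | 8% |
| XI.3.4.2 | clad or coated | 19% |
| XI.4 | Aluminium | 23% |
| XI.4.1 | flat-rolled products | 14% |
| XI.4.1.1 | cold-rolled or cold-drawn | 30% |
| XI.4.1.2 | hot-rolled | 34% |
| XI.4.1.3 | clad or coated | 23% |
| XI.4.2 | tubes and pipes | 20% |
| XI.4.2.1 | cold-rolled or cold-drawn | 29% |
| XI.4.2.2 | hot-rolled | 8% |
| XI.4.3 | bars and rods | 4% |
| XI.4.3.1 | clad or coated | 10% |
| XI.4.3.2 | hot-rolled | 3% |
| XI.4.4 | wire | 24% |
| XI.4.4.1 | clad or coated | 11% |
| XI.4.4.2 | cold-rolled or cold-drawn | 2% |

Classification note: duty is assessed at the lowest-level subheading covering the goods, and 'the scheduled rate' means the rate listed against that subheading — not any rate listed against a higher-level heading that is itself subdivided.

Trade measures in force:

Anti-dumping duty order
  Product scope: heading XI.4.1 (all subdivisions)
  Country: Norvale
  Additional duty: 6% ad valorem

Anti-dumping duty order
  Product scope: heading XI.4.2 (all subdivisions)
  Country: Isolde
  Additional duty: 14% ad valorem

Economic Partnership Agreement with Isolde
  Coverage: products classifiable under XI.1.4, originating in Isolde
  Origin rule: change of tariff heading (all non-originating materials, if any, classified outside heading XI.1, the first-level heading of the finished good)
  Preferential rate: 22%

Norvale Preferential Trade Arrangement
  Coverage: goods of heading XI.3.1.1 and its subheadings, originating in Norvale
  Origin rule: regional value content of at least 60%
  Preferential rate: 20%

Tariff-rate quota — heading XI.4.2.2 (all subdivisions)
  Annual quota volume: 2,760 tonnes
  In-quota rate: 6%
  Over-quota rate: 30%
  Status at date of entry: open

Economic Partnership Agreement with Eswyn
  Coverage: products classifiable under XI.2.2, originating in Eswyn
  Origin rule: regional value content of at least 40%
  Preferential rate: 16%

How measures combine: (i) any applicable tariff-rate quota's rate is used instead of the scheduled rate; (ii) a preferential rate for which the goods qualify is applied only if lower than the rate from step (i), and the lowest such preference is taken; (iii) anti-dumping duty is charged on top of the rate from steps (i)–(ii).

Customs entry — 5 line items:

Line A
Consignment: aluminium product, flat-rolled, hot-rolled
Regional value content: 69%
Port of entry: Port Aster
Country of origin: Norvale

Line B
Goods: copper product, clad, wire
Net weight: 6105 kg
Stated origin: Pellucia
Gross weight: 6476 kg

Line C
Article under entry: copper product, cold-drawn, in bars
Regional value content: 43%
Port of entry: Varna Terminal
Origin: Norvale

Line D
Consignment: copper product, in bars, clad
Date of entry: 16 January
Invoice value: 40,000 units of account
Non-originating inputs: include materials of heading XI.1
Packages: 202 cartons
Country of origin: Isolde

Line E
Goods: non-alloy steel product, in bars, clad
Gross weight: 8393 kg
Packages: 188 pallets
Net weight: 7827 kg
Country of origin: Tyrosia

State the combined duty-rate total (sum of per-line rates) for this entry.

161%

Line A: aluminium → XI.4; flat-rolled → XI.4.1; hot-rolled → XI.4.1.2. Scheduled 34%. Norvale agreement on XI.3.1.1: XI.4.1.2 not covered; anti-dumping (Norvale, XI.4.1): +6%; total 34% + 6% = 40%. → 40%.
Line B: copper → XI.1; wire → XI.1.2; clad → XI.1.2.3. Scheduled 38%. No special measure applies. → 38%.
Line C: copper → XI.1; in bars → XI.1.4; cold-drawn → XI.1.4.3. Scheduled 21%. Norvale agreement on XI.3.1.1: XI.1.4.3 not covered. → 21%.
Line D: copper → XI.1; in bars → XI.1.4; clad → XI.1.4.1. Scheduled 36%. Isolde agreement on XI.1.4: CTH not met. → 36%.
Line E: non-alloy steel → XI.3; in bars → XI.3.3; clad → XI.3.3.1. Scheduled 26%. No special measure applies. → 26%.
Sum: 40% + 38% + 21% + 36% + 26% = 161%.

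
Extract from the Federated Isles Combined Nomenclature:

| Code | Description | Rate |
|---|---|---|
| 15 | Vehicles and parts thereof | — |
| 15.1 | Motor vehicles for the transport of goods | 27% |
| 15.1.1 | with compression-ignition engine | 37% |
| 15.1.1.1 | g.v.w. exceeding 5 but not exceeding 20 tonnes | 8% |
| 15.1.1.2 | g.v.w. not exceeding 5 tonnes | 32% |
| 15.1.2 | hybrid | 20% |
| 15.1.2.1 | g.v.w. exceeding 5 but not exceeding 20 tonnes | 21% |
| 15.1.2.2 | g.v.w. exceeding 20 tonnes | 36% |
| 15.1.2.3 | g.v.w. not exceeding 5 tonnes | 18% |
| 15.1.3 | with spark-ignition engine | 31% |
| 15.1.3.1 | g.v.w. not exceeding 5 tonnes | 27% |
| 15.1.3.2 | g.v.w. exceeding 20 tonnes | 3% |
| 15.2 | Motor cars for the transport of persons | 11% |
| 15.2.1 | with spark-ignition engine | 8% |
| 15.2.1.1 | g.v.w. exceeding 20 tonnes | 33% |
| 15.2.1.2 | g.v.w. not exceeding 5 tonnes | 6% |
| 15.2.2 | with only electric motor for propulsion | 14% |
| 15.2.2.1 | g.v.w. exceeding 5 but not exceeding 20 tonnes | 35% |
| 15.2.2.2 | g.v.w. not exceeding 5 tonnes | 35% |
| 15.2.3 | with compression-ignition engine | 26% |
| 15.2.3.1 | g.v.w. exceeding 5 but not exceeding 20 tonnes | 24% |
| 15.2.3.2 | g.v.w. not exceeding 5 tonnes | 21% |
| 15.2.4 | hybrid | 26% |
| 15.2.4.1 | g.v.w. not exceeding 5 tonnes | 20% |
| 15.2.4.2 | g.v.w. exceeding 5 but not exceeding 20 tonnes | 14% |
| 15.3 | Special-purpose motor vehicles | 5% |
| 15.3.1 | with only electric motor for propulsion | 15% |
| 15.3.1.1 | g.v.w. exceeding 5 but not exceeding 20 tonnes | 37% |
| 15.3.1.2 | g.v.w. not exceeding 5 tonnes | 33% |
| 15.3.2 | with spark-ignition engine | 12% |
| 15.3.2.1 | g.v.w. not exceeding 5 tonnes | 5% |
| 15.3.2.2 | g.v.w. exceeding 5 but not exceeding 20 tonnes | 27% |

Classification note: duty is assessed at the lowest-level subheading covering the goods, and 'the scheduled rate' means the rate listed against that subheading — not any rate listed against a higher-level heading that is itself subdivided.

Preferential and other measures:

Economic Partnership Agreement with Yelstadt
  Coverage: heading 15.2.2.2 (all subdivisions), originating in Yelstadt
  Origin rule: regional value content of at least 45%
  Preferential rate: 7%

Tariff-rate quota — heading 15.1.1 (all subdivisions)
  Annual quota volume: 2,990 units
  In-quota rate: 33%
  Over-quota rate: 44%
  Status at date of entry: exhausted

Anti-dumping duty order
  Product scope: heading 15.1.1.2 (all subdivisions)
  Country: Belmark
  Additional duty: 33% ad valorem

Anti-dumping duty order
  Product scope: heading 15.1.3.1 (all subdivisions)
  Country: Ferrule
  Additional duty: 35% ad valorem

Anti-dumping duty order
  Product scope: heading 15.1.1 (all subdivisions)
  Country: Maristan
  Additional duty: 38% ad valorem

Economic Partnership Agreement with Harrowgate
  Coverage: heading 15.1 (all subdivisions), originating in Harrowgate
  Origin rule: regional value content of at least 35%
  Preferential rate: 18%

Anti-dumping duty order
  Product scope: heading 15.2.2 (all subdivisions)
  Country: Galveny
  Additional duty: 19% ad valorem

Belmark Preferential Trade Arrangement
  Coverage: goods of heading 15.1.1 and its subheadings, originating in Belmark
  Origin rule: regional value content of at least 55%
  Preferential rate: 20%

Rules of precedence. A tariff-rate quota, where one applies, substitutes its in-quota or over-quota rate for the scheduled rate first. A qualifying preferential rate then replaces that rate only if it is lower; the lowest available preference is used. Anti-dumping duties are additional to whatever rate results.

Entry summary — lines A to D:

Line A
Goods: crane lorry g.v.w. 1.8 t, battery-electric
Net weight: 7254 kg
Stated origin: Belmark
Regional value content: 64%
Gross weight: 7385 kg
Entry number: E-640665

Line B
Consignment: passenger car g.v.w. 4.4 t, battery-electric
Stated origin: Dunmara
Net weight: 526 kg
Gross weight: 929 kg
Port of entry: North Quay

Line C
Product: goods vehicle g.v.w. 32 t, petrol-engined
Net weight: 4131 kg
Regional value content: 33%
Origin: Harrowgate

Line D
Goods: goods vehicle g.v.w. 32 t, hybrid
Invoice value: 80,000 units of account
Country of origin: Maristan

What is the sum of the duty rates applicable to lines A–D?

107%

Line A: crane lorry → 15.3; battery-electric → 15.3.1; g.v.w. 1.8 t → 15.3.1.2. Scheduled 33%. Belmark agreement on 15.1.1: 15.3.1.2 not covered. → 33%.
Line B: passenger car → 15.2; battery-electric → 15.2.2; g.v.w. 4.4 t → 15.2.2.2. Scheduled 35%. No special measure applies. → 35%.
Line C: goods vehicle → 15.1; petrol-engined → 15.1.3; g.v.w. 32 t → 15.1.3.2. Scheduled 3%. Harrowgate agreement on 15.1: RVC < 35%. → 3%.
Line D: goods vehicle → 15.1; hybrid → 15.1.2; g.v.w. 32 t → 15.1.2.2. Scheduled 36%. No special measure applies. → 36%.
Sum: 33% + 35% + 3% + 36% = 107%.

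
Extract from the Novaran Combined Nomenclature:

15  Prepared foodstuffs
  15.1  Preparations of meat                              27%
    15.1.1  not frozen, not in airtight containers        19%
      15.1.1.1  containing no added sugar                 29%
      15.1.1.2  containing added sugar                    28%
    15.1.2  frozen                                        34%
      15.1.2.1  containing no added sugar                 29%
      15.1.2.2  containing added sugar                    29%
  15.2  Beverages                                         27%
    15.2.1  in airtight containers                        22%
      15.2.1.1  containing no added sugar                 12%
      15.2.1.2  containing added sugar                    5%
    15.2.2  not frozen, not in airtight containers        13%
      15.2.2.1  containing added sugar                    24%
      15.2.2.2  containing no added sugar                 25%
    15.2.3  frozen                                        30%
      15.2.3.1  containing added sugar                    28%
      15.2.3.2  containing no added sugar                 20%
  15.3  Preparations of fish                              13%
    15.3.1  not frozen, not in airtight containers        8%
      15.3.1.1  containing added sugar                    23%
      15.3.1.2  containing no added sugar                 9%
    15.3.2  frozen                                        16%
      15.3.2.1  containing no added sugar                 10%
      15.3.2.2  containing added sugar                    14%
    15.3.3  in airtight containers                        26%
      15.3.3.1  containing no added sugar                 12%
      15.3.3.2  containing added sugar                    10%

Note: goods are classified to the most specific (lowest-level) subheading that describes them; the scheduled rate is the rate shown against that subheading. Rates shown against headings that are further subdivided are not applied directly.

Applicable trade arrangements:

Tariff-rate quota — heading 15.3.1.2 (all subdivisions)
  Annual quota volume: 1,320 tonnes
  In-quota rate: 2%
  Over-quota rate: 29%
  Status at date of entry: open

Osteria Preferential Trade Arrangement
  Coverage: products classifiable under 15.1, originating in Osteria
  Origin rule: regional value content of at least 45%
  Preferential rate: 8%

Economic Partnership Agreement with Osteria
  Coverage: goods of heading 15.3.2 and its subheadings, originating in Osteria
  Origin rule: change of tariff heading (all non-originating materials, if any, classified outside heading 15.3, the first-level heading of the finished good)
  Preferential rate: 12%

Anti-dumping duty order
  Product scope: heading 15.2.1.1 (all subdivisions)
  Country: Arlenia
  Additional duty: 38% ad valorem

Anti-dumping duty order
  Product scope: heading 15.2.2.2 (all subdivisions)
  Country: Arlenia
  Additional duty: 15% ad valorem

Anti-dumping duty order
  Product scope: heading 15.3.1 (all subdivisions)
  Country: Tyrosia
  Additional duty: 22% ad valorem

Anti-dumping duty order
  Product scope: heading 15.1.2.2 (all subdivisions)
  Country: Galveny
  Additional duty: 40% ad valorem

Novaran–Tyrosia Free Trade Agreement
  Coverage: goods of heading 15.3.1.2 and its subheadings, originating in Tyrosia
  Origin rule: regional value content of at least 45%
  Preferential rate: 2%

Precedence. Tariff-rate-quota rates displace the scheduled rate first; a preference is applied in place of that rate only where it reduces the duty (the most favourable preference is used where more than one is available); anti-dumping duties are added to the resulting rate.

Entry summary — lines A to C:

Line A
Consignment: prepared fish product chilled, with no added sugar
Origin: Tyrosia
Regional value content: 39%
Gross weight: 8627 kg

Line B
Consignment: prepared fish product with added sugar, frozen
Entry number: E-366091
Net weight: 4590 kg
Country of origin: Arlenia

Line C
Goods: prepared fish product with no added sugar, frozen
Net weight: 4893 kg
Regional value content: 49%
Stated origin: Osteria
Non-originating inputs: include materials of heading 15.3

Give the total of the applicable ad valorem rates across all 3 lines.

48%

Line A: prepared fish product → 15.3; chilled → 15.3.1; with no added sugar → 15.3.1.2. Scheduled 9%. quota on 15.3.1.2 open → in-quota 2%; Tyrosia agreement on 15.3.1.2: RVC < 45%; anti-dumping (Tyrosia, 15.3.1): +22%; total 2% + 22% = 24%. → 24%.
Line B: prepared fish product → 15.3; frozen → 15.3.2; with added sugar → 15.3.2.2. Scheduled 14%. No special measure applies. → 14%.
Line C: prepared fish product → 15.3; frozen → 15.3.2; with no added sugar → 15.3.2.1. Scheduled 10%. Osteria agreement on 15.1: 15.3.2.1 not covered; Osteria agreement on 15.3.2: CTH not met. → 10%.
Sum: 24% + 14% + 10% = 48%.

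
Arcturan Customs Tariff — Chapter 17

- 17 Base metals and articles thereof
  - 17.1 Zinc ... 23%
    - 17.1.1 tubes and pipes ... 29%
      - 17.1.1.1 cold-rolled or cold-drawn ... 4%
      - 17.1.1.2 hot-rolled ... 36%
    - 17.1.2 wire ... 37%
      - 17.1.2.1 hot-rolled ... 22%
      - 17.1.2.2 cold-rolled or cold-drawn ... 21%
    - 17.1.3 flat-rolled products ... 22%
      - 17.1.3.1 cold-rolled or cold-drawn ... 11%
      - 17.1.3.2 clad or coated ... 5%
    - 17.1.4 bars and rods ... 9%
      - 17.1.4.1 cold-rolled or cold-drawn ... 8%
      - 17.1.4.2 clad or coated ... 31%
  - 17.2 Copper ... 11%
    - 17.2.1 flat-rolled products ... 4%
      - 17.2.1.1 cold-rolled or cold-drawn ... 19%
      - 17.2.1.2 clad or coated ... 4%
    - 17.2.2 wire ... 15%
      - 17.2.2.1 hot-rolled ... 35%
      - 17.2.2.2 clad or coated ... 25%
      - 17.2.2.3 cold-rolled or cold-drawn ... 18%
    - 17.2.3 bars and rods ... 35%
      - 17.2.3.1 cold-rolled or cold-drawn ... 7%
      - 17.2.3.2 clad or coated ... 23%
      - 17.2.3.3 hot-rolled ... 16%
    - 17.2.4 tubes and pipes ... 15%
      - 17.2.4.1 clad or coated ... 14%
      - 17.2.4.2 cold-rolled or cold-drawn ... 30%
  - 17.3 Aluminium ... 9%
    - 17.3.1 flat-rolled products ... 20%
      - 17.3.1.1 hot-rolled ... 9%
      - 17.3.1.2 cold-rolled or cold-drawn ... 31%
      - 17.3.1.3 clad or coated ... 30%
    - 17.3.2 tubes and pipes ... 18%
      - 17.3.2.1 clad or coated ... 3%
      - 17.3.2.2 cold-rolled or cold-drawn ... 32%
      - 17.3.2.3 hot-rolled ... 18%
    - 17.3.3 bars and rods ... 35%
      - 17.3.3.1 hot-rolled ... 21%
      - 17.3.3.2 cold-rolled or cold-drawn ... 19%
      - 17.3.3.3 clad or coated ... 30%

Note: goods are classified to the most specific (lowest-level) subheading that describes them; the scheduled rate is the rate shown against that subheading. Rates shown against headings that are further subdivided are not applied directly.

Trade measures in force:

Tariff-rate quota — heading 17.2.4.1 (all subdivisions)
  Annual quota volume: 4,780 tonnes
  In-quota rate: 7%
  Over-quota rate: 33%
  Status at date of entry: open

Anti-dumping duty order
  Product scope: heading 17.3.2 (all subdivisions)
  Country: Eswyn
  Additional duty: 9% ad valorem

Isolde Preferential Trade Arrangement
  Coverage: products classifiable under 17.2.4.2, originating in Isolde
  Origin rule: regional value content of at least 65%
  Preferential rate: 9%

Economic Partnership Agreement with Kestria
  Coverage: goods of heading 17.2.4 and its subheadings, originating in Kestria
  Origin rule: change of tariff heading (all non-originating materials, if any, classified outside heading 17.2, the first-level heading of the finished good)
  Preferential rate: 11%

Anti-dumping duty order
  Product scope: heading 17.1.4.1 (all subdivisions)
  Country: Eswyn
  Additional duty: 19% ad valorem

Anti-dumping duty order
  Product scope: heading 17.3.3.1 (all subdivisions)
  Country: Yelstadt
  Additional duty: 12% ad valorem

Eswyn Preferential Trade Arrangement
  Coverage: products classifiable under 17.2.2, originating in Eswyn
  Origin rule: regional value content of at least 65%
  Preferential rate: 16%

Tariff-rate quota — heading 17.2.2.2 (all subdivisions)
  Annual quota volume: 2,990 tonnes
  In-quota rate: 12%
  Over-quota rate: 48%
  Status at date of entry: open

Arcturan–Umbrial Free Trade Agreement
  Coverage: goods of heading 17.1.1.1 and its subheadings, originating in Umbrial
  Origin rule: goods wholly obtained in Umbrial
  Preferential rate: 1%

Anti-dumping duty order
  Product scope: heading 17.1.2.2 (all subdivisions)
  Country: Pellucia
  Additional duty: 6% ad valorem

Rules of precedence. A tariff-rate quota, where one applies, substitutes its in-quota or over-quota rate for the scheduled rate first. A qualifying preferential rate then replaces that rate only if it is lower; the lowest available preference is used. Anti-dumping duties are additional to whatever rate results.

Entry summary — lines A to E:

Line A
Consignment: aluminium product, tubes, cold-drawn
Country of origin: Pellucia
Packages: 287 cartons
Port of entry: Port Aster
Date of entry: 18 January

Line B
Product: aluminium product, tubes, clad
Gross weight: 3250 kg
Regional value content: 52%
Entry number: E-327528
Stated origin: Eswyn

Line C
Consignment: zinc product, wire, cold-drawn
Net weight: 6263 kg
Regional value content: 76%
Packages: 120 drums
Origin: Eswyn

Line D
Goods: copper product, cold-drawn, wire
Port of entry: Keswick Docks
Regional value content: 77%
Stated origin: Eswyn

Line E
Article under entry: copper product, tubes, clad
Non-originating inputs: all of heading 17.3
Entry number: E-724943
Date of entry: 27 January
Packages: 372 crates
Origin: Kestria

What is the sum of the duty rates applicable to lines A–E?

Line A: aluminium → 17.3; tubes → 17.3.2; cold-drawn → 17.3.2.2. Scheduled 32%. No special measure applies. → 32%.
Line B: aluminium → 17.3; tubes → 17.3.2; clad → 17.3.2.1. Scheduled 3%. Eswyn agreement on 17.2.2: 17.3.2.1 not covered; anti-dumping (Eswyn, 17.3.2): +9%; total 3% + 9% = 12%. → 12%.
Line C: zinc → 17.1; wire → 17.1.2; cold-drawn → 17.1.2.2. Scheduled 21%. Eswyn agreement on 17.2.2: 17.1.2.2 not covered. → 21%.
Line D: copper → 17.2; wire → 17.2.2; cold-drawn → 17.2.2.3. Scheduled 18%. Eswyn agreement on 17.2.2: RVC ≥ 65% → 16% available; preferential 16%. → 16%.
Line E: copper → 17.2; tubes → 17.2.4; clad → 17.2.4.1. Scheduled 14%. quota on 17.2.4.1 open → in-quota 7%; Kestria agreement on 17.2.4: CTH met → 11% available; preference 11% not lower than 7% → no reduction. → 7%.
Sum: 32% + 12% + 21% + 16% + 7% = 88%.

88%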